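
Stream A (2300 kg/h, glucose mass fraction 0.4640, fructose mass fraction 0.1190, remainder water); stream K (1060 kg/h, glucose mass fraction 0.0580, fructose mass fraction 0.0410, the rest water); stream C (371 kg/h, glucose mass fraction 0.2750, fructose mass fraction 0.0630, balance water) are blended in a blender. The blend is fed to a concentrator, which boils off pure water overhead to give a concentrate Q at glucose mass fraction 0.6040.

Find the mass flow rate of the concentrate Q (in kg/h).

glucose entering = 2300×0.464 + 1060×0.058 + 371×0.275 = 1230.7 kg/h.
All glucose reports to Q, so Q = 1230.7/0.604 = 2037.6 kg/h.

2038 kg/h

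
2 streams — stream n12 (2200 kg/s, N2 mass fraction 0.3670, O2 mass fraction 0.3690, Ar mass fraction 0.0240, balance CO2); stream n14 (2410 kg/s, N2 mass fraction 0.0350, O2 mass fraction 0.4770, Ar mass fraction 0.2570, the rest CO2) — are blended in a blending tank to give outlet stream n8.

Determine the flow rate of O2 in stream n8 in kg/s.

O2 out = O2 in = 2200×0.369 + 2410×0.477 = 1961.4 kg/s.

1961 kg/s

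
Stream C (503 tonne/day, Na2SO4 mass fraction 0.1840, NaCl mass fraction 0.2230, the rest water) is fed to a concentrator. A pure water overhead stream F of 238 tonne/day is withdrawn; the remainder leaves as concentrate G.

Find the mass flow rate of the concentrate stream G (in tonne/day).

Concentrate = 503 − 238 = 265 tonne/day.

265 tonne/day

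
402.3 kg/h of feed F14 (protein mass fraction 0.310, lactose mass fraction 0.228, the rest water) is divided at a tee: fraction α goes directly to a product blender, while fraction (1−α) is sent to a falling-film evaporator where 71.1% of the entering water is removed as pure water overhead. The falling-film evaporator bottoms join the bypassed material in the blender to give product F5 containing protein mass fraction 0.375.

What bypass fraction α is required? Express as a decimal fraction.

All 402.3×0.310 = 124.71 kg/h of protein reaches F5, so F5 = 124.71/0.375 = 332.57 kg/h and vapour = 69.732 kg/h.
The evaporator receives (1−α)·402.3 of feed at 0.462 water and removes 0.711 of that water:
0.711×0.462×(1−α)×402.3 = 69.732
(1−α) = 69.732/132.15 = 0.5277;  α = 0.4723.

0.472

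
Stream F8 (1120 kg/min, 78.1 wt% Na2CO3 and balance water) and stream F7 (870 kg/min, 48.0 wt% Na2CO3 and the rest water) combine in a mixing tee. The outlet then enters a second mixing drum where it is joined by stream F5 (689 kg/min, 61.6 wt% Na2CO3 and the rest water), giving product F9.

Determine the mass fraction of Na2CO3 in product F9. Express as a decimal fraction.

Overall, product flow = 2679 kg/min.
Na2CO3 in = 1120×0.781 + 870×0.480 + 689×0.616 = 1716.7 kg/min.
Na2CO3 fraction in F9 = 0.641.

0.641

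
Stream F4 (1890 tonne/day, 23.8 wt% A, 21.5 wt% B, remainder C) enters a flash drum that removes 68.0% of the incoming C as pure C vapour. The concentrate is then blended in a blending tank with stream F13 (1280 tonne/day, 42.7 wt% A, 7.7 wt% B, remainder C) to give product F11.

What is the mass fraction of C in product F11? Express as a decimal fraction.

Vapour removed = 0.680×0.547×1890 = 703 tonne/day; concentrate = 1187 tonne/day.
C reaching the mixer = 330.83 (from concentrate) + 1280×0.496 = 965.71 tonne/day.
Product flow = 1187 + 1280 = 2467 tonne/day; C fraction = 0.391.

0.391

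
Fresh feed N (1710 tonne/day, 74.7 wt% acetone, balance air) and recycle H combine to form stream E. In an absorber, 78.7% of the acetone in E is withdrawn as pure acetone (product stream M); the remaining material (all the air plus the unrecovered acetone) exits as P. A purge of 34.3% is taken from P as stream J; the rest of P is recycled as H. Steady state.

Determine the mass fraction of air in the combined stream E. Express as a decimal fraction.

air enters only via N and leaves only via the purge: 1710×0.253 = 0.343×(air in P), and the absorber passes all air, so air in E = air in P = 1261.3 tonne/day.
acetone in E: m_A = 1710×0.747 + (1−0.343)·(1−0.787)·m_A, so m_A = 1277.4/0.8601 = 1485.2 tonne/day.
E = 1485.2 + 1261.3 = 2746.5 tonne/day.
air fraction in E = 1261.3/2746.5 = 0.4592.

0.4592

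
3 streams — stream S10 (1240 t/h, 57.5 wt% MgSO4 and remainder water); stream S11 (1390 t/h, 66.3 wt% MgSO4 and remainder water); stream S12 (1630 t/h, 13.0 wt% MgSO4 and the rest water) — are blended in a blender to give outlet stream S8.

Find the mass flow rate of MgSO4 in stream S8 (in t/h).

MgSO4 out = MgSO4 in = 1240×0.575 + 1390×0.663 + 1630×0.130 = 1846.5 t/h.

1846 t/h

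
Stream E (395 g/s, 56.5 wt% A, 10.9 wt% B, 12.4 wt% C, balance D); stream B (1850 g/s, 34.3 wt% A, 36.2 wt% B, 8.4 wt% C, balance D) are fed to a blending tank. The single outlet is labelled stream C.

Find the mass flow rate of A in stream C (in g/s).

A out = A in = 395×0.565 + 1850×0.343 = 857.73 g/s.

857.7 g/s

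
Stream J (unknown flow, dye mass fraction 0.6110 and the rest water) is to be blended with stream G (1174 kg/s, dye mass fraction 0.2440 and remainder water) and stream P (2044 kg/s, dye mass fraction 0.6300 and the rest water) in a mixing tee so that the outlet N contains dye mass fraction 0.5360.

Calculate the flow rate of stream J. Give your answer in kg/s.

Let J be the unknown flow. Total out = 3218 + J.
dye balance: 1574.2 + 0.611·J = 0.536·(3218 + J)
(0.611 − 0.536)·J = 0.536×3218 − 1574.2 = 150.67
J = 150.67 / 0.075 = 2009 kg/s

2009 kg/s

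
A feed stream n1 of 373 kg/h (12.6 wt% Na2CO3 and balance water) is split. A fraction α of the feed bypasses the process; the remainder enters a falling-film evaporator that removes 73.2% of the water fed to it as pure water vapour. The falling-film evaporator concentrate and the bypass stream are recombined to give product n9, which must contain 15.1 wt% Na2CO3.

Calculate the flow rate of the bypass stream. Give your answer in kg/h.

276.5 kg/h

All 373×0.126 = 46.998 kg/h of Na2CO3 reaches n9, so n9 = 46.998/0.151 = 311.25 kg/h and vapour = 61.755 kg/h.
The evaporator receives (1−α)·373 of feed at 0.874 water and removes 0.732 of that water:
0.732×0.874×(1−α)×373 = 61.755
(1−α) = 61.755/238.63 = 0.2588;  α = 0.7412.
Bypass flow = 0.7412×373 = 276.47 kg/h.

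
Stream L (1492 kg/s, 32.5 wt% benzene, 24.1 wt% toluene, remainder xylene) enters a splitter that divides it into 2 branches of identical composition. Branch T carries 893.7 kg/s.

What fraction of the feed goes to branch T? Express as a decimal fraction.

Fraction to T = 893.7/1492 = 0.5990.

0.599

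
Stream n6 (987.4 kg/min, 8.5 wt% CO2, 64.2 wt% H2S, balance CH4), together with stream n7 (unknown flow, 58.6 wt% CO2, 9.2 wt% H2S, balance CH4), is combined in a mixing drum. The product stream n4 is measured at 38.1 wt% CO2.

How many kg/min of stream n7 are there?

1426 kg/min

Let n7 be the unknown flow. Total out = 987.4 + n7.
CO2 balance: 83.929 + 0.586·n7 = 0.381·(987.4 + n7)
(0.586 − 0.381)·n7 = 0.381×987.4 − 83.929 = 292.27
n7 = 292.27 / 0.205 = 1425.7 kg/min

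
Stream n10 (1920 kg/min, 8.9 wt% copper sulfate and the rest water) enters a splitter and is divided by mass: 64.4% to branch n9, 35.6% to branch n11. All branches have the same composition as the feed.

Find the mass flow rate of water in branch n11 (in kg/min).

Branch n11 total = 0.356×1920 = 683.52 kg/min.
water in n11 = 0.911×683.52 = 622.69 kg/min.

622.7 kg/min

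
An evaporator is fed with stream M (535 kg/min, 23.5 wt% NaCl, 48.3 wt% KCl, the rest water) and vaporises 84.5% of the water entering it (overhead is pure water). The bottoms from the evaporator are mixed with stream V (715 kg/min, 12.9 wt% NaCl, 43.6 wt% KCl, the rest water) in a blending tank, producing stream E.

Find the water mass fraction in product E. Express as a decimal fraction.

0.298

Vapour removed = 0.845×0.282×535 = 127.49 kg/min; concentrate = 407.51 kg/min.
water reaching the mixer = 23.385 (from concentrate) + 715×0.435 = 334.41 kg/min.
Product flow = 407.51 + 715 = 1122.5 kg/min; water fraction = 0.298.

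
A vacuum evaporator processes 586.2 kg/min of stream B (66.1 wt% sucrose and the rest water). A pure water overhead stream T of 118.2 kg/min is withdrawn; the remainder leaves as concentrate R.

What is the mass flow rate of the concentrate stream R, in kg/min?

Concentrate = 586.2 − 118.2 = 468 kg/min.

468 kg/min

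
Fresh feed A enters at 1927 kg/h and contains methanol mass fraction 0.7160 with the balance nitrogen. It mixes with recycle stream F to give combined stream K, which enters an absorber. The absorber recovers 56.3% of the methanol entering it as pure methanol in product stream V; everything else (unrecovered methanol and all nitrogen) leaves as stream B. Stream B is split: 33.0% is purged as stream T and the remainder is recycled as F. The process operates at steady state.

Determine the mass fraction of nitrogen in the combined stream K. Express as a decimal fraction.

nitrogen enters only via A and leaves only via the purge: 1927×0.284 = 0.330×(nitrogen in B), and the absorber passes all nitrogen, so nitrogen in K = nitrogen in B = 1658.4 kg/h.
methanol in K: m_A = 1927×0.716 + (1−0.330)·(1−0.563)·m_A, so m_A = 1379.7/0.7072 = 1951 kg/h.
K = 1951 + 1658.4 = 3609.3 kg/h.
nitrogen fraction in K = 1658.4/3609.3 = 0.4595.

0.4595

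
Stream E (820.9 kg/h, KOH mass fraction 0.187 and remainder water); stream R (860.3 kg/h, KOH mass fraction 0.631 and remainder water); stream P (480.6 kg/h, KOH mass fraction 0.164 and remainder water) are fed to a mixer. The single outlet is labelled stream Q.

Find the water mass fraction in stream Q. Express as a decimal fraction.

0.641

Total flow out = 820.9 + 860.3 + 480.6 = 2161.8 kg/h.
water in = 820.9×0.813 + 860.3×0.369 + 480.6×0.836 = 1386.6 kg/h.
water mass fraction in Q = 1386.6/2161.8 = 0.641.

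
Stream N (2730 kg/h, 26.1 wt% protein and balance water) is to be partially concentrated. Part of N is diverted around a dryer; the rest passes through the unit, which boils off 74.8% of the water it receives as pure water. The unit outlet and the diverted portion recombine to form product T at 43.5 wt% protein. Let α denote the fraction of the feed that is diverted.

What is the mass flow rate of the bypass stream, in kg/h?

All 2730×0.261 = 712.53 kg/h of protein reaches T, so T = 712.53/0.435 = 1638 kg/h and vapour = 1092 kg/h.
The evaporator receives (1−α)·2730 of feed at 0.739 water and removes 0.748 of that water:
0.748×0.739×(1−α)×2730 = 1092
(1−α) = 1092/1509.1 = 0.7236;  α = 0.2764.
Bypass flow = 0.2764×2730 = 754.5 kg/h.

754.5 kg/h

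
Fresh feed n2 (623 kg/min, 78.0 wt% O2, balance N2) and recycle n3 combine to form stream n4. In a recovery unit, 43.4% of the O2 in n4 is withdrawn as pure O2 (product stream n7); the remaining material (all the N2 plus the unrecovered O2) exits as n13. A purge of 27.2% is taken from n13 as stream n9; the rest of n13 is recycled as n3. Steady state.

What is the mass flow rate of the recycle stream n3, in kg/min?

N2 enters only via n2 and leaves only via the purge: 623×0.220 = 0.272×(N2 in n13), and the recovery unit passes all N2, so N2 in n4 = N2 in n13 = 503.9 kg/min.
O2 in n4: m_A = 623×0.780 + (1−0.272)·(1−0.434)·m_A, so m_A = 485.94/0.5880 = 826.5 kg/min.
n13 = (1−0.434)×826.5 + 503.9 = 971.69 kg/min.
Recycle n3 = (1−0.272)×971.69 = 707.39 kg/min.

707.4 kg/min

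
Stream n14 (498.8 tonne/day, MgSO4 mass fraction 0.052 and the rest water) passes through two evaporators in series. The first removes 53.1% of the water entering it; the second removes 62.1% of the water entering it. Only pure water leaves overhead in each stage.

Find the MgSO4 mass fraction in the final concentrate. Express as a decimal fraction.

water in feed = 498.8×0.948 = 472.86 tonne/day.
After stage 1: water left = (1−0.531)×472.86 = 221.77; stream total = 247.71 tonne/day.
After stage 2: water left = (1−0.621)×221.77 = 84.052; final concentrate = 109.99 tonne/day.
MgSO4 fraction = 25.938/109.99 = 0.236.

0.236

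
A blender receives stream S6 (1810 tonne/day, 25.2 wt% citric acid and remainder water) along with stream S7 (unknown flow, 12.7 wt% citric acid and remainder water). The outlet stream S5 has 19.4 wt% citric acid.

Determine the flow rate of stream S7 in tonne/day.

1567 tonne/day

Let S7 be the unknown flow. Total out = 1810 + S7.
citric acid balance: 456.12 + 0.127·S7 = 0.194·(1810 + S7)
(0.127 − 0.194)·S7 = 0.194×1810 − 456.12 = -104.98
S7 = -104.98 / -0.067 = 1566.9 tonne/day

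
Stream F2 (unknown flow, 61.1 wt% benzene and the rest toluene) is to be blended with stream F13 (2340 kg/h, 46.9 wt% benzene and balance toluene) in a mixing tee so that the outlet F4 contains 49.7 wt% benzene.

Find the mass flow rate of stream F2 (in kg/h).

Let F2 be the unknown flow. Total out = 2340 + F2.
benzene balance: 1097.5 + 0.611·F2 = 0.497·(2340 + F2)
(0.611 − 0.497)·F2 = 0.497×2340 − 1097.5 = 65.52
F2 = 65.52 / 0.114 = 574.74 kg/h

574.7 kg/h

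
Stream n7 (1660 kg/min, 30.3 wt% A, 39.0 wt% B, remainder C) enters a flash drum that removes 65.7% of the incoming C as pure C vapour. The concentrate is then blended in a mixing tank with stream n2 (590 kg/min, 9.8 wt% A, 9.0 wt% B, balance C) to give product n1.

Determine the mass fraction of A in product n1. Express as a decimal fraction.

0.293

Vapour removed = 0.657×0.307×1660 = 334.82 kg/min; concentrate = 1325.2 kg/min.
A reaching the mixer = 502.98 (from concentrate) + 590×0.098 = 560.8 kg/min.
Product flow = 1325.2 + 590 = 1915.2 kg/min; A fraction = 0.293.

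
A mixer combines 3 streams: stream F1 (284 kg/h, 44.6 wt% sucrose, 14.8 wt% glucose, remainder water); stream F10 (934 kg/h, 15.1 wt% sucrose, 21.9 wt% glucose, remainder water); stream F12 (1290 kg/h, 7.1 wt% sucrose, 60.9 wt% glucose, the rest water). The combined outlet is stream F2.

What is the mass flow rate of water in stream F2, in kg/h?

1117 kg/h

water out = water in = 284×0.406 + 934×0.630 + 1290×0.320 = 1116.5 kg/h.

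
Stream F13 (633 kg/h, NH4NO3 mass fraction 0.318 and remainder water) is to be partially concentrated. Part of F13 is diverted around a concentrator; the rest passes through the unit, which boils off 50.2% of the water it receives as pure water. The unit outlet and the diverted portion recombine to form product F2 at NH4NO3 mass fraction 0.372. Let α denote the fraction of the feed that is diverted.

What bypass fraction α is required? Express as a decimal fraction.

All 633×0.318 = 201.29 kg/h of NH4NO3 reaches F2, so F2 = 201.29/0.372 = 541.11 kg/h and vapour = 91.887 kg/h.
The evaporator receives (1−α)·633 of feed at 0.682 water and removes 0.502 of that water:
0.502×0.682×(1−α)×633 = 91.887
(1−α) = 91.887/216.72 = 0.4240;  α = 0.5760.

0.576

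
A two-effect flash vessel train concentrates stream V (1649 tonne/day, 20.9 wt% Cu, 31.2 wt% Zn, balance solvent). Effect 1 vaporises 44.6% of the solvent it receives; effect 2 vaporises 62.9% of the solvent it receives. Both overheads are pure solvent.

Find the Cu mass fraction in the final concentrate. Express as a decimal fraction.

solvent in feed = 1649×0.479 = 789.87 tonne/day.
After stage 1: solvent left = (1−0.446)×789.87 = 437.59; stream total = 1296.7 tonne/day.
After stage 2: solvent left = (1−0.629)×437.59 = 162.35; final concentrate = 1021.5 tonne/day.
Cu fraction = 344.64/1021.5 = 0.3374.

0.3374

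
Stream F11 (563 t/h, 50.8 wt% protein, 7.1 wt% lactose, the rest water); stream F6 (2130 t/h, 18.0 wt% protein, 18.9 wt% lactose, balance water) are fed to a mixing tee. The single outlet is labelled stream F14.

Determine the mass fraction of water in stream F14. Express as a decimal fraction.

Total flow out = 563 + 2130 = 2693 t/h.
water in = 563×0.421 + 2130×0.631 = 1581.1 t/h.
water mass fraction in F14 = 1581.1/2693 = 0.587.

0.587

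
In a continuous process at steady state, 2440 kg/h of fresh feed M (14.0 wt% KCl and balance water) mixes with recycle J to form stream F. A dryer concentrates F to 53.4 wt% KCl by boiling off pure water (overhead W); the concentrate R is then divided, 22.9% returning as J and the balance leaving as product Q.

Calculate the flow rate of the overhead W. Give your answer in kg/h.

1800 kg/h

Overall KCl balance (none leaves overhead): KCl in fresh feed = KCl in product, i.e. 2440×0.140 = (1−0.229)·R·0.534.
R = 341.6/(0.534×0.771) = 829.7 kg/h.
Recycle J = 0.229×829.7 = 190 kg/h.
Combined feed F = 2440 + 190 = 2630 kg/h.
Overhead W = F − R = 2630 − 829.7 = 1800.3 kg/h.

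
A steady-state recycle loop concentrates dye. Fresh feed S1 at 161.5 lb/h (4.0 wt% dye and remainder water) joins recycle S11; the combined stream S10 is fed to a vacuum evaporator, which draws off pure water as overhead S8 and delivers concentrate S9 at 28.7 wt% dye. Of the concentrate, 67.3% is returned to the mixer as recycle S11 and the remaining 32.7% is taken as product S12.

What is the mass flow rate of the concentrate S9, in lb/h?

Overall dye balance (none leaves overhead): dye in fresh feed = dye in product, i.e. 161.5×0.040 = (1−0.673)·S9·0.287.
S9 = 6.46/(0.287×0.327) = 68.834 lb/h.

68.83 lb/h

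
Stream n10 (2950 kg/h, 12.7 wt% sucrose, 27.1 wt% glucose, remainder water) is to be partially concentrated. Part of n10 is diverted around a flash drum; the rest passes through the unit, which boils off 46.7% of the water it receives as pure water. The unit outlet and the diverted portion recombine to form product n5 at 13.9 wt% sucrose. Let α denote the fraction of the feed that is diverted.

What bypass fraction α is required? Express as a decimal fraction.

0.693

All 2950×0.127 = 374.65 kg/h of sucrose reaches n5, so n5 = 374.65/0.139 = 2695.3 kg/h and vapour = 254.68 kg/h.
The evaporator receives (1−α)·2950 of feed at 0.602 water and removes 0.467 of that water:
0.467×0.602×(1−α)×2950 = 254.68
(1−α) = 254.68/829.35 = 0.3071;  α = 0.6929.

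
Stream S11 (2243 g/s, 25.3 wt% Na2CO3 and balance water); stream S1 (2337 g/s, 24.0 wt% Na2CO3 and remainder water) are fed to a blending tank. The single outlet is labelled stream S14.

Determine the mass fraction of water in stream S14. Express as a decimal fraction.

Total flow out = 2243 + 2337 = 4580 g/s.
water in = 2243×0.747 + 2337×0.760 = 3451.6 g/s.
water mass fraction in S14 = 3451.6/4580 = 0.7536.

0.7536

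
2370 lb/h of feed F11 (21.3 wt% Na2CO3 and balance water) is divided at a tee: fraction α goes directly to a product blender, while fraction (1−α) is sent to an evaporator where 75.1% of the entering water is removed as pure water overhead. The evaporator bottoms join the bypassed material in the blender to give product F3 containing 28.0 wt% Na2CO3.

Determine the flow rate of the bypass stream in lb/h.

All 2370×0.213 = 504.81 lb/h of Na2CO3 reaches F3, so F3 = 504.81/0.280 = 1802.9 lb/h and vapour = 567.11 lb/h.
The evaporator receives (1−α)·2370 of feed at 0.787 water and removes 0.751 of that water:
0.751×0.787×(1−α)×2370 = 567.11
(1−α) = 567.11/1400.8 = 0.4049;  α = 0.5951.
Bypass flow = 0.5951×2370 = 1410.5 lb/h.

1410 lb/h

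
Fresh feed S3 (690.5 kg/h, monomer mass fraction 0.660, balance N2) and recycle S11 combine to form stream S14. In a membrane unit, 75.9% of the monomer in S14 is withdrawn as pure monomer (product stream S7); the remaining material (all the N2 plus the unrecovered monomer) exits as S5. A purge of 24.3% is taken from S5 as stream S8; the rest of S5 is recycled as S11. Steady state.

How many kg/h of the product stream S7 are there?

423.1 kg/h

monomer in S14: m_A = 690.5×0.660 + (1−0.243)·(1−0.759)·m_A, so m_A = 455.73/0.8176 = 557.42 kg/h.
Product S7 = 0.759×557.42 = 423.09 kg/h.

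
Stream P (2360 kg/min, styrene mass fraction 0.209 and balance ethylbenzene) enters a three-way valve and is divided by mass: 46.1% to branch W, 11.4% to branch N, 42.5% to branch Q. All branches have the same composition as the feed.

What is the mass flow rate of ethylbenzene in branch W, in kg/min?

Branch W total = 0.461×2360 = 1088 kg/min.
ethylbenzene in W = 0.791×1088 = 860.58 kg/min.

860.6 kg/min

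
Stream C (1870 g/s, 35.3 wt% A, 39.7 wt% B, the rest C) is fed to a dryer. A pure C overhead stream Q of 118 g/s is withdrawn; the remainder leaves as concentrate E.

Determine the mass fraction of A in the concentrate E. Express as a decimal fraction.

0.377

A is not removed: 1870×0.353 = 660.11 g/s of A enters E.
Concentrate = 1870 − 118 = 1752 g/s.
Mass fraction = 660.11/1752 = 0.377.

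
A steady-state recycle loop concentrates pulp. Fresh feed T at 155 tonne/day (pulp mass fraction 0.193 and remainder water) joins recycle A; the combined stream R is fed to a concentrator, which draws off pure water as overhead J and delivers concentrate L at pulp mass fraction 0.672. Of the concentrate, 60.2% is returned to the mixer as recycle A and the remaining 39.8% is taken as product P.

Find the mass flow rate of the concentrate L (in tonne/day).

111.9 tonne/day

Overall pulp balance (none leaves overhead): pulp in fresh feed = pulp in product, i.e. 155×0.193 = (1−0.602)·L·0.672.
L = 29.915/(0.672×0.398) = 111.85 tonne/day.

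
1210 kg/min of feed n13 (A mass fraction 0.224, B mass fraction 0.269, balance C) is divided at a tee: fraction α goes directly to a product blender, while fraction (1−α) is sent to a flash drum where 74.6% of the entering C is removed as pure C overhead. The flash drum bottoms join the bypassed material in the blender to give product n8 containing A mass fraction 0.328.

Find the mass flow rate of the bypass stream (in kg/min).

195.6 kg/min

All 1210×0.224 = 271.04 kg/min of A reaches n8, so n8 = 271.04/0.328 = 826.34 kg/min and vapour = 383.66 kg/min.
The evaporator receives (1−α)·1210 of feed at 0.507 C and removes 0.746 of that C:
0.746×0.507×(1−α)×1210 = 383.66
(1−α) = 383.66/457.65 = 0.8383;  α = 0.1617.
Bypass flow = 0.1617×1210 = 195.63 kg/min.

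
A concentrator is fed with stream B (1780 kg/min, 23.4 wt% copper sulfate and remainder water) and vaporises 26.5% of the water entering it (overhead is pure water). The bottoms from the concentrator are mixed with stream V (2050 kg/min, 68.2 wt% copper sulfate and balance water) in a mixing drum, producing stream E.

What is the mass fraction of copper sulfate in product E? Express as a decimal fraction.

Vapour removed = 0.265×0.766×1780 = 361.32 kg/min; concentrate = 1418.7 kg/min.
copper sulfate reaching the mixer = 416.52 (from concentrate) + 2050×0.682 = 1814.6 kg/min.
Product flow = 1418.7 + 2050 = 3468.7 kg/min; copper sulfate fraction = 0.523.

0.523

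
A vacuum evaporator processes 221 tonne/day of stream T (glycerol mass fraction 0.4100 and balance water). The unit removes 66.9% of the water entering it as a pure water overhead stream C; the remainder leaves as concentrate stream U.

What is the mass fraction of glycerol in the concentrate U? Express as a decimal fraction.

glycerol is not removed: 221×0.410 = 90.61 tonne/day of glycerol enters U.
water entering = 221×0.590 = 130.39 tonne/day; overhead removed = 0.669×130.39 = 87.231 tonne/day.
Concentrate = 221 − 87.231 = 133.77 tonne/day.
Mass fraction = 90.61/133.77 = 0.6774.

0.6774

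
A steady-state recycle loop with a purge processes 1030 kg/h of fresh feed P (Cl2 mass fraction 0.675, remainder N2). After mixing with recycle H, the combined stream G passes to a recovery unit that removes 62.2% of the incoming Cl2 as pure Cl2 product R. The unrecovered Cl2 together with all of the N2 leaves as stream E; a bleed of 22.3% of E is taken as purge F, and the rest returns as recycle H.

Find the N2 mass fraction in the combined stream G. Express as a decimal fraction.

0.604

N2 enters only via P and leaves only via the purge: 1030×0.325 = 0.223×(N2 in E), and the recovery unit passes all N2, so N2 in G = N2 in E = 1501.1 kg/h.
Cl2 in G: m_A = 1030×0.675 + (1−0.223)·(1−0.622)·m_A, so m_A = 695.25/0.7063 = 984.36 kg/h.
G = 984.36 + 1501.1 = 2485.5 kg/h.
N2 fraction in G = 1501.1/2485.5 = 0.604.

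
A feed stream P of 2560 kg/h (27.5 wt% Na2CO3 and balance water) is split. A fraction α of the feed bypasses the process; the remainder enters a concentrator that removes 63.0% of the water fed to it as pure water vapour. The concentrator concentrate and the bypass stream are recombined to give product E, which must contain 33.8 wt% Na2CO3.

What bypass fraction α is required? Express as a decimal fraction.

All 2560×0.275 = 704 kg/h of Na2CO3 reaches E, so E = 704/0.338 = 2082.8 kg/h and vapour = 477.16 kg/h.
The evaporator receives (1−α)·2560 of feed at 0.725 water and removes 0.630 of that water:
0.630×0.725×(1−α)×2560 = 477.16
(1−α) = 477.16/1169.3 = 0.4081;  α = 0.5919.

0.592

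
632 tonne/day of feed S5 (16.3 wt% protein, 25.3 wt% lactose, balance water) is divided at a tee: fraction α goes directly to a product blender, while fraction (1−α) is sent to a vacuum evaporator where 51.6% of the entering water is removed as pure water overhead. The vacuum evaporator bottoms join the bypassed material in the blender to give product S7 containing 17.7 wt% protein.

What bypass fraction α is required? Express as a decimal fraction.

0.738

All 632×0.163 = 103.02 tonne/day of protein reaches S7, so S7 = 103.02/0.177 = 582.01 tonne/day and vapour = 49.989 tonne/day.
The evaporator receives (1−α)·632 of feed at 0.584 water and removes 0.516 of that water:
0.516×0.584×(1−α)×632 = 49.989
(1−α) = 49.989/190.45 = 0.2625;  α = 0.7375.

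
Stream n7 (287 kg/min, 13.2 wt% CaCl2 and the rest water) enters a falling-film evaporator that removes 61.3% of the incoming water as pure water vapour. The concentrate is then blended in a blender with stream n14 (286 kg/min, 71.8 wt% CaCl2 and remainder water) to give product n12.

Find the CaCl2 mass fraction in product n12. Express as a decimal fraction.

Vapour removed = 0.613×0.868×287 = 152.71 kg/min; concentrate = 134.29 kg/min.
CaCl2 reaching the mixer = 37.884 (from concentrate) + 286×0.718 = 243.23 kg/min.
Product flow = 134.29 + 286 = 420.29 kg/min; CaCl2 fraction = 0.579.

0.579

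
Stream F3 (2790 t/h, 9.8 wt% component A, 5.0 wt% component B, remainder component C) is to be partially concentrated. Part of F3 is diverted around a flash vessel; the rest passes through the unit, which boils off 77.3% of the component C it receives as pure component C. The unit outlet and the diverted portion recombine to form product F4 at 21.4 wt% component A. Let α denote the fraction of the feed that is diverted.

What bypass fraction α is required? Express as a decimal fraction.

0.177

All 2790×0.098 = 273.42 t/h of component A reaches F4, so F4 = 273.42/0.214 = 1277.7 t/h and vapour = 1512.3 t/h.
The evaporator receives (1−α)·2790 of feed at 0.852 component C and removes 0.773 of that component C:
0.773×0.852×(1−α)×2790 = 1512.3
(1−α) = 1512.3/1837.5 = 0.8230;  α = 0.1770.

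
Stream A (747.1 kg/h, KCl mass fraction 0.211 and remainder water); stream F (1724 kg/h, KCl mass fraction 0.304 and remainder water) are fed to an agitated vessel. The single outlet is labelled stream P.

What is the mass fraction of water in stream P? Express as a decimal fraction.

0.724

Total flow out = 747.1 + 1724 = 2471.1 kg/h.
water in = 747.1×0.789 + 1724×0.696 = 1789.4 kg/h.
water mass fraction in P = 1789.4/2471.1 = 0.724.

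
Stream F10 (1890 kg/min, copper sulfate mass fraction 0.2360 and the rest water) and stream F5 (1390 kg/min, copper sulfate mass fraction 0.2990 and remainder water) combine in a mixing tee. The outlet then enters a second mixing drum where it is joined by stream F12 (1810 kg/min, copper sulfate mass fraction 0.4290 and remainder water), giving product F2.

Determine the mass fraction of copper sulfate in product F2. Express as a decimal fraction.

0.3218

Overall, product flow = 5090 kg/min.
copper sulfate in = 1890×0.236 + 1390×0.299 + 1810×0.429 = 1638.1 kg/min.
copper sulfate fraction in F2 = 0.3218.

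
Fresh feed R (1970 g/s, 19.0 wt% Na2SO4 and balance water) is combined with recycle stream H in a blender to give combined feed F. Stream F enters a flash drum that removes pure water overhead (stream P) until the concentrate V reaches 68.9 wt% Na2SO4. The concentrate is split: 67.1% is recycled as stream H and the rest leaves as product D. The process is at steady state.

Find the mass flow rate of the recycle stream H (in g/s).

Overall Na2SO4 balance (none leaves overhead): Na2SO4 in fresh feed = Na2SO4 in product, i.e. 1970×0.190 = (1−0.671)·V·0.689.
V = 374.3/(0.689×0.329) = 1651.2 g/s.
Recycle H = 0.671×1651.2 = 1108 g/s.

1108 g/s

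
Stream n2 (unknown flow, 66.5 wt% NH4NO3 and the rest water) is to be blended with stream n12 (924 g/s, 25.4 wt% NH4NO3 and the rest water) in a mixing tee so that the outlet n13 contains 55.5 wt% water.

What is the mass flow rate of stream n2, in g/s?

802.2 g/s

Let n2 be the unknown flow. Total out = 924 + n2.
water balance: 689.3 + 0.335·n2 = 0.555·(924 + n2)
(0.335 − 0.555)·n2 = 0.555×924 − 689.3 = -176.48
n2 = -176.48 / -0.220 = 802.2 g/s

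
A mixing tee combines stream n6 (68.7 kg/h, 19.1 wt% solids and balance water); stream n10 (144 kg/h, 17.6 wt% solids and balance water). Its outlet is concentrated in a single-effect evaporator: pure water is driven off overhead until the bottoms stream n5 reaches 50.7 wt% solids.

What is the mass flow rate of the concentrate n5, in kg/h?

75.87 kg/h

solids entering = 68.7×0.191 + 144×0.176 = 38.466 kg/h.
All solids reports to n5, so n5 = 38.466/0.507 = 75.869 kg/h.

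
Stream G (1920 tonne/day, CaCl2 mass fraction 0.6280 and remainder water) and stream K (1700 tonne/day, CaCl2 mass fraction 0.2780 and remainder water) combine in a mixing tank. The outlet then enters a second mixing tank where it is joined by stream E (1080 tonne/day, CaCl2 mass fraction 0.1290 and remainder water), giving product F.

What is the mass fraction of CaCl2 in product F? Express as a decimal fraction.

0.3867

Overall, product flow = 4700 tonne/day.
CaCl2 in = 1920×0.628 + 1700×0.278 + 1080×0.129 = 1817.7 tonne/day.
CaCl2 fraction in F = 0.3867.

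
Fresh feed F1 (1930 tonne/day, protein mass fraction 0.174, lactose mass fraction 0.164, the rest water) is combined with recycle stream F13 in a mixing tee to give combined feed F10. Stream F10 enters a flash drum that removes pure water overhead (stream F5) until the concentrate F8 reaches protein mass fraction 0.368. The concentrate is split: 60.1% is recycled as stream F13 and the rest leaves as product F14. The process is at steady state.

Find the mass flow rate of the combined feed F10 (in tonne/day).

3305 tonne/day

Overall protein balance (none leaves overhead): protein in fresh feed = protein in product, i.e. 1930×0.174 = (1−0.601)·F8·0.368.
F8 = 335.82/(0.368×0.399) = 2287.1 tonne/day.
Recycle F13 = 0.601×2287.1 = 1374.5 tonne/day.
Combined feed F10 = 1930 + 1374.5 = 3304.5 tonne/day.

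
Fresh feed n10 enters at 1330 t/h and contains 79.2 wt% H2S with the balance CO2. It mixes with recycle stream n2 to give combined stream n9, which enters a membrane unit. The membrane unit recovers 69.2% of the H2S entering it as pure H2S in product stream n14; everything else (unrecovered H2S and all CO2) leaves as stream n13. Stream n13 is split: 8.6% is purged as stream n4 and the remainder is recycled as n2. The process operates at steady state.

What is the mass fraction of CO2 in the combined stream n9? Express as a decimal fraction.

0.687

CO2 enters only via n10 and leaves only via the purge: 1330×0.208 = 0.086×(CO2 in n13), and the membrane unit passes all CO2, so CO2 in n9 = CO2 in n13 = 3216.7 t/h.
H2S in n9: m_A = 1330×0.792 + (1−0.086)·(1−0.692)·m_A, so m_A = 1053.4/0.7185 = 1466.1 t/h.
n9 = 1466.1 + 3216.7 = 4682.8 t/h.
CO2 fraction in n9 = 3216.7/4682.8 = 0.687.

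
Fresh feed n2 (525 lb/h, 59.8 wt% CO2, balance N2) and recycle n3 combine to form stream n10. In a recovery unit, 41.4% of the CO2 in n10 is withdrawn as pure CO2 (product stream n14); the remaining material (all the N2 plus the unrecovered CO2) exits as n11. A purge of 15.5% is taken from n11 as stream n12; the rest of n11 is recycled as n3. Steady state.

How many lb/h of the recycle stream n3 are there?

N2 enters only via n2 and leaves only via the purge: 525×0.402 = 0.155×(N2 in n11), and the recovery unit passes all N2, so N2 in n10 = N2 in n11 = 1361.6 lb/h.
CO2 in n10: m_A = 525×0.598 + (1−0.155)·(1−0.414)·m_A, so m_A = 313.95/0.5048 = 621.89 lb/h.
n11 = (1−0.414)×621.89 + 1361.6 = 1726 lb/h.
Recycle n3 = (1−0.155)×1726 = 1458.5 lb/h.

1459 lb/h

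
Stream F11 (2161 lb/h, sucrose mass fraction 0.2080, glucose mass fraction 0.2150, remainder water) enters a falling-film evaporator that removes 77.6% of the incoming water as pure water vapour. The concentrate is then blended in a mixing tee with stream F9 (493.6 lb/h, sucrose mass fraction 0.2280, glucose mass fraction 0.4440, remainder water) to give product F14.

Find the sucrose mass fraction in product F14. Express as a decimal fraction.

Vapour removed = 0.776×0.577×2161 = 967.59 lb/h; concentrate = 1193.4 lb/h.
sucrose reaching the mixer = 449.49 (from concentrate) + 493.6×0.228 = 562.03 lb/h.
Product flow = 1193.4 + 493.6 = 1687 lb/h; sucrose fraction = 0.3332.

0.3332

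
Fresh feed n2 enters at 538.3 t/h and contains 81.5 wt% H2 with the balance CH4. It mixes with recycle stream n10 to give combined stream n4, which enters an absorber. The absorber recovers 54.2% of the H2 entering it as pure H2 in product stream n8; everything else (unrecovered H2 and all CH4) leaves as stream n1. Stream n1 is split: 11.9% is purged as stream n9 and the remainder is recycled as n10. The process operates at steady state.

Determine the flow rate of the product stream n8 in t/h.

398.6 t/h

H2 in n4: m_A = 538.3×0.815 + (1−0.119)·(1−0.542)·m_A, so m_A = 438.71/0.5965 = 735.48 t/h.
Product n8 = 0.542×735.48 = 398.63 t/h.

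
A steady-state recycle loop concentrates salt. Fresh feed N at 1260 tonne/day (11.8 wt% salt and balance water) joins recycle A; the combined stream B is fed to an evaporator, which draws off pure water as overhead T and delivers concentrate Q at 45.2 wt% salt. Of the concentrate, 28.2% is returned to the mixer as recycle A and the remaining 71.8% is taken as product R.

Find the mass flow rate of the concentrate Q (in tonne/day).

Overall salt balance (none leaves overhead): salt in fresh feed = salt in product, i.e. 1260×0.118 = (1−0.282)·Q·0.452.
Q = 148.68/(0.452×0.718) = 458.13 tonne/day.

458.1 tonne/day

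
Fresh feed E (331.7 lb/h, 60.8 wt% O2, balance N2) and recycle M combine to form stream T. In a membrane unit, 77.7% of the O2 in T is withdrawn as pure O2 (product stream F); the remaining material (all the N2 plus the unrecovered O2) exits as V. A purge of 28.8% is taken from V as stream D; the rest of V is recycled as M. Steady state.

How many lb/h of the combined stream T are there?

N2 enters only via E and leaves only via the purge: 331.7×0.392 = 0.288×(N2 in V), and the membrane unit passes all N2, so N2 in T = N2 in V = 451.48 lb/h.
O2 in T: m_A = 331.7×0.608 + (1−0.288)·(1−0.777)·m_A, so m_A = 201.67/0.8412 = 239.74 lb/h.
T = 239.74 + 451.48 = 691.22 lb/h.

691.2 lb/h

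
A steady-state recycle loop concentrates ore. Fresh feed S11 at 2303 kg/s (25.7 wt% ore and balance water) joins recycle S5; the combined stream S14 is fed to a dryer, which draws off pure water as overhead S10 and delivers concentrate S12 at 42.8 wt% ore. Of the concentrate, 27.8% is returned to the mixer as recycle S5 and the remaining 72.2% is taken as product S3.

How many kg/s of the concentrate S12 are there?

Overall ore balance (none leaves overhead): ore in fresh feed = ore in product, i.e. 2303×0.257 = (1−0.278)·S12·0.428.
S12 = 591.87/(0.428×0.722) = 1915.3 kg/s.

1915 kg/s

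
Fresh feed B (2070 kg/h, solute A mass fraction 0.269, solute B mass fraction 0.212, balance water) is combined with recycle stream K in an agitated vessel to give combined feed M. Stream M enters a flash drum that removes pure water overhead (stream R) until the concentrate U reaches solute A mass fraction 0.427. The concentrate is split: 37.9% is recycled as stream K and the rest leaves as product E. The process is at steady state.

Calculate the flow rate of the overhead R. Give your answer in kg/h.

765.9 kg/h

Overall solute A balance (none leaves overhead): solute A in fresh feed = solute A in product, i.e. 2070×0.269 = (1−0.379)·U·0.427.
U = 556.83/(0.427×0.621) = 2099.9 kg/h.
Recycle K = 0.379×2099.9 = 795.87 kg/h.
Combined feed M = 2070 + 795.87 = 2865.9 kg/h.
Overhead R = M − U = 2865.9 − 2099.9 = 765.95 kg/h.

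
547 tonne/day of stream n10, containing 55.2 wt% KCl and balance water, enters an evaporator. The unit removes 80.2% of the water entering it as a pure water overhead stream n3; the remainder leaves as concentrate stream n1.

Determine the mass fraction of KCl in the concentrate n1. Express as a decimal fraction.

0.862

KCl is not removed: 547×0.552 = 301.94 tonne/day of KCl enters n1.
water entering = 547×0.448 = 245.06 tonne/day; overhead removed = 0.802×245.06 = 196.53 tonne/day.
Concentrate = 547 − 196.53 = 350.47 tonne/day.
Mass fraction = 301.94/350.47 = 0.862.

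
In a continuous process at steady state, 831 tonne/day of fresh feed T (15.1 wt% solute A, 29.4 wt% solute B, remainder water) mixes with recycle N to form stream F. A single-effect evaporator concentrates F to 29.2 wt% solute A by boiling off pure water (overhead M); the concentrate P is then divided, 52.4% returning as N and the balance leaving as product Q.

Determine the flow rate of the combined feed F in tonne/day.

Overall solute A balance (none leaves overhead): solute A in fresh feed = solute A in product, i.e. 831×0.151 = (1−0.524)·P·0.292.
P = 125.48/(0.292×0.476) = 902.79 tonne/day.
Recycle N = 0.524×902.79 = 473.06 tonne/day.
Combined feed F = 831 + 473.06 = 1304.1 tonne/day.

1304 tonne/day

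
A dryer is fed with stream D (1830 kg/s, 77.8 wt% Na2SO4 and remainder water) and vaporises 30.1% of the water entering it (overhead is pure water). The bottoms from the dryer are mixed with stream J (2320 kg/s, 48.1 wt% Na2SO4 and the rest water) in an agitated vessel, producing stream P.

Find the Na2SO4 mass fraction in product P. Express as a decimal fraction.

Vapour removed = 0.301×0.222×1830 = 122.28 kg/s; concentrate = 1707.7 kg/s.
Na2SO4 reaching the mixer = 1423.7 (from concentrate) + 2320×0.481 = 2539.7 kg/s.
Product flow = 1707.7 + 2320 = 4027.7 kg/s; Na2SO4 fraction = 0.631.

0.631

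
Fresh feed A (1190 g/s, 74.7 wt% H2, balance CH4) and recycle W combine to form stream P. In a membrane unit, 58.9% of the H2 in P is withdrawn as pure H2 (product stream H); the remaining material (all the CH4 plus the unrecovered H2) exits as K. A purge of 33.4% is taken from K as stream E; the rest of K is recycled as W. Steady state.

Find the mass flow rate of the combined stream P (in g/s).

CH4 enters only via A and leaves only via the purge: 1190×0.253 = 0.334×(CH4 in K), and the membrane unit passes all CH4, so CH4 in P = CH4 in K = 901.41 g/s.
H2 in P: m_A = 1190×0.747 + (1−0.334)·(1−0.589)·m_A, so m_A = 888.93/0.7263 = 1224 g/s.
P = 1224 + 901.41 = 2125.4 g/s.

2125 g/s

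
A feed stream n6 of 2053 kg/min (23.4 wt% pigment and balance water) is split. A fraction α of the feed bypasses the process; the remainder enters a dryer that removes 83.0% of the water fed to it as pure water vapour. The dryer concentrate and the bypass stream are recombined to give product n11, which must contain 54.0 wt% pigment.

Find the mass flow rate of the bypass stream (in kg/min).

223.2 kg/min

All 2053×0.234 = 480.4 kg/min of pigment reaches n11, so n11 = 480.4/0.540 = 889.63 kg/min and vapour = 1163.4 kg/min.
The evaporator receives (1−α)·2053 of feed at 0.766 water and removes 0.830 of that water:
0.830×0.766×(1−α)×2053 = 1163.4
(1−α) = 1163.4/1305.3 = 0.8913;  α = 0.1087.
Bypass flow = 0.1087×2053 = 223.17 kg/min.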